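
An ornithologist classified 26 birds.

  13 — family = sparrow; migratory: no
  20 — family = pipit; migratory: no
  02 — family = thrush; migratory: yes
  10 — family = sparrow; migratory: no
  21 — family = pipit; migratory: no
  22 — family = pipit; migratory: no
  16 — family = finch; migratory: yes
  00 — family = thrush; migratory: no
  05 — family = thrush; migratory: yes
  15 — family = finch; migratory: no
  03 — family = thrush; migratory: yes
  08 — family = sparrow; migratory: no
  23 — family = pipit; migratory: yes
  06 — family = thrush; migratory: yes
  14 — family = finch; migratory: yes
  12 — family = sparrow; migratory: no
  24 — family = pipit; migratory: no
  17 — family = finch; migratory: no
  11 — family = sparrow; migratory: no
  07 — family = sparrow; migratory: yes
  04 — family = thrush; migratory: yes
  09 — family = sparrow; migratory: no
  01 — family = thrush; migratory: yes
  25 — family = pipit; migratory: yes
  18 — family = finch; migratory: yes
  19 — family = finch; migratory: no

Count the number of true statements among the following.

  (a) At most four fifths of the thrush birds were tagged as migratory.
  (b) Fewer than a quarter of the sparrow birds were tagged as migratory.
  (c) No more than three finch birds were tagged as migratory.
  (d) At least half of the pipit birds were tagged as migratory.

(a) thrush: |A| = 7, |A ∩ B| = 6; needs |A ∩ B| / |A| ≤ 4/5 — false.
(b) sparrow: |A| = 7, |A ∩ B| = 1; needs |A ∩ B| / |A| < 1/4 — true.
(c) finch: |A| = 6, |A ∩ B| = 3; needs |A ∩ B| ≤ 3 — true.
(d) pipit: |A| = 6, |A ∩ B| = 2; needs |A ∩ B| ≥ |A ∖ B| — false.

2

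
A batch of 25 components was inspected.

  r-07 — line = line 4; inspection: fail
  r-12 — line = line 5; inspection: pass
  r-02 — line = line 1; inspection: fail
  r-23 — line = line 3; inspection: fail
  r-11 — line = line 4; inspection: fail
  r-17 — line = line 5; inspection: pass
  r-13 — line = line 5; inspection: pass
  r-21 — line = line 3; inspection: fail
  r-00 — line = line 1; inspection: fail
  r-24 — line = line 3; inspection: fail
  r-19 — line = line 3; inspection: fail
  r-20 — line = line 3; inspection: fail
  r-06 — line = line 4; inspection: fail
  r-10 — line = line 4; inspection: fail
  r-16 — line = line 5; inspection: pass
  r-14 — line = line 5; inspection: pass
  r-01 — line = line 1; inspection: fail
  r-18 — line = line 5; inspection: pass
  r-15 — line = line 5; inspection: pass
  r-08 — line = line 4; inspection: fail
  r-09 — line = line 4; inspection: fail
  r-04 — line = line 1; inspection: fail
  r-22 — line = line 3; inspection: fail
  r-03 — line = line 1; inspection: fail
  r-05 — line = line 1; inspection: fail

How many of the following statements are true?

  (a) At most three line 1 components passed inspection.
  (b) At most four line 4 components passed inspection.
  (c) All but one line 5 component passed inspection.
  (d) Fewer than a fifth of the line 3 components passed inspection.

3

(a) line 1: |A| = 6, |A ∩ B| = 0; needs |A ∩ B| ≤ 3 — true.
(b) line 4: |A| = 6, |A ∩ B| = 0; needs |A ∩ B| ≤ 4 — true.
(c) line 5: |A| = 7, |A ∩ B| = 7; needs |A ∖ B| = 1 — false.
(d) line 3: |A| = 6, |A ∩ B| = 0; needs |A ∩ B| / |A| < 1/5 — true.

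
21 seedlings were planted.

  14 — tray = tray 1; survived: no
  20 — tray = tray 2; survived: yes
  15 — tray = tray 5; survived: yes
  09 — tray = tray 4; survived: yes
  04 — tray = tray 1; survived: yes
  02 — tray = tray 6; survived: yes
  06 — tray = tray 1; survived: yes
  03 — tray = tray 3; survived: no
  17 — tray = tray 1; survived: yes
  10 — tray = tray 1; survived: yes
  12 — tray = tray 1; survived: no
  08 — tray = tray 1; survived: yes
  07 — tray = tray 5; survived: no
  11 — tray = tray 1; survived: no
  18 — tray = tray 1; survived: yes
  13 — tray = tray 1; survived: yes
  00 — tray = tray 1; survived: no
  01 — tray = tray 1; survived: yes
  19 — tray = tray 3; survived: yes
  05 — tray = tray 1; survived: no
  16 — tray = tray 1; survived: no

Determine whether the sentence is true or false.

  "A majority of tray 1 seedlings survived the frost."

'A majority of tray 1 seedlings survived the frost' holds iff |A ∩ B| > |A ∖ B|.
A (the restrictor) = {14, 04, 06, 17, 10, 12, 08, 11, 18, 13, 00, 01, 05, 16}, |A| = 14.
A ∩ B = {04, 06, 17, 10, 08, 18, 13, 01}, so |A ∩ B| = 8.
A ∖ B = {14, 12, 11, 00, 05, 16}, so |A ∖ B| = 6.
8 > 6, so the statement is true.

True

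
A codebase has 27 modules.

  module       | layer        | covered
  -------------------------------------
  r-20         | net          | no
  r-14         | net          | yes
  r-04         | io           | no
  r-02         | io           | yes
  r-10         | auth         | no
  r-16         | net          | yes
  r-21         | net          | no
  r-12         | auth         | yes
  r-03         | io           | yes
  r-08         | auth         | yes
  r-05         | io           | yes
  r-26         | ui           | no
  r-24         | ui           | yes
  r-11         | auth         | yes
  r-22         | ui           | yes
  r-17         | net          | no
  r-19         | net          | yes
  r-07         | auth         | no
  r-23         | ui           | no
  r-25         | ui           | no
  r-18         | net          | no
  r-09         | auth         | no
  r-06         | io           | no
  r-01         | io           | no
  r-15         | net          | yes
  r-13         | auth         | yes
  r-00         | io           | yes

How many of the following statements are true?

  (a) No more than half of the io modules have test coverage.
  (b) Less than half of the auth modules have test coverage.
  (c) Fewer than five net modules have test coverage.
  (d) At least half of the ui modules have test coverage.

1

(a) io: |A| = 7, |A ∩ B| = 4; needs |A ∩ B| ≤ |A ∖ B| — false.
(b) auth: |A| = 7, |A ∩ B| = 4; needs |A ∩ B| < |A ∖ B| — false.
(c) net: |A| = 8, |A ∩ B| = 4; needs |A ∩ B| < 5 — true.
(d) ui: |A| = 5, |A ∩ B| = 2; needs |A ∩ B| ≥ |A ∖ B| — false.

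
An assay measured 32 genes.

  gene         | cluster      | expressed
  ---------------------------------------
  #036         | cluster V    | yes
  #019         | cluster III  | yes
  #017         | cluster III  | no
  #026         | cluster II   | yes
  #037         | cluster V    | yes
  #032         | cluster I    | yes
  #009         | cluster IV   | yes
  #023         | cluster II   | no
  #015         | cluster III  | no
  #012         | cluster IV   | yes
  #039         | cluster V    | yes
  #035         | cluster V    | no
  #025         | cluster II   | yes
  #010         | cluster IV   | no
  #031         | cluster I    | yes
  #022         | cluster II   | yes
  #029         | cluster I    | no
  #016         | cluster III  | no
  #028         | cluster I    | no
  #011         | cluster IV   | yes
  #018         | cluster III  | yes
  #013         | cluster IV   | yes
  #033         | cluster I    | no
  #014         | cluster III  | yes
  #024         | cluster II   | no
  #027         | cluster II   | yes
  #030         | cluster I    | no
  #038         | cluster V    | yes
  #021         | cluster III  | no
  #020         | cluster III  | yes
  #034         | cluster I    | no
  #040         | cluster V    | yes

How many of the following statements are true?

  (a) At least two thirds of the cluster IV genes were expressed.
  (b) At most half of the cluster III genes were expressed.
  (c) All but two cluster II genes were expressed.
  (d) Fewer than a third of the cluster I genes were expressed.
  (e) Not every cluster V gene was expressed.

(a) cluster IV: |A| = 5, |A ∩ B| = 4; needs |A ∩ B| / |A| ≥ 2/3 — true.
(b) cluster III: |A| = 8, |A ∩ B| = 4; needs |A ∩ B| ≤ |A ∖ B| — true.
(c) cluster II: |A| = 6, |A ∩ B| = 4; needs |A ∖ B| = 2 — true.
(d) cluster I: |A| = 7, |A ∩ B| = 2; needs |A ∩ B| / |A| < 1/3 — true.
(e) cluster V: |A| = 6, |A ∩ B| = 5; needs A ⊄ B (|A ∖ B| ≥ 1) — true.

5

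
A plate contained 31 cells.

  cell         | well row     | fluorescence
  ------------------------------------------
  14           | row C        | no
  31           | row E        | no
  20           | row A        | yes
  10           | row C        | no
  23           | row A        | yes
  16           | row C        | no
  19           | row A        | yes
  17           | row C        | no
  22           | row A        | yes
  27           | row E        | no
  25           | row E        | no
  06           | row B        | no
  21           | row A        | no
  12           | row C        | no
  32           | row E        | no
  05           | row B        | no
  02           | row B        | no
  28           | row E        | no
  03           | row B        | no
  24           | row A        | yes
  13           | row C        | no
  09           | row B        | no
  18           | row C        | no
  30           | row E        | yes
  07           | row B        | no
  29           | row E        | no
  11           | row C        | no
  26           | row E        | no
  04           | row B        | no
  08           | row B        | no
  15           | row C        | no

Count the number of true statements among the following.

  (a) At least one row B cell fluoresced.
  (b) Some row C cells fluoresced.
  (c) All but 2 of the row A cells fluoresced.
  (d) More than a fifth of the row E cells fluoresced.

0

(a) row B: |A| = 8, |A ∩ B| = 0; needs A ∩ B ≠ ∅ (|A ∩ B| ≥ 1) — false.
(b) row C: |A| = 9, |A ∩ B| = 0; needs A ∩ B ≠ ∅ (|A ∩ B| ≥ 1) — false.
(c) row A: |A| = 6, |A ∩ B| = 5; needs |A ∖ B| = 2 — false.
(d) row E: |A| = 8, |A ∩ B| = 1; needs |A ∩ B| / |A| > 1/5 — false.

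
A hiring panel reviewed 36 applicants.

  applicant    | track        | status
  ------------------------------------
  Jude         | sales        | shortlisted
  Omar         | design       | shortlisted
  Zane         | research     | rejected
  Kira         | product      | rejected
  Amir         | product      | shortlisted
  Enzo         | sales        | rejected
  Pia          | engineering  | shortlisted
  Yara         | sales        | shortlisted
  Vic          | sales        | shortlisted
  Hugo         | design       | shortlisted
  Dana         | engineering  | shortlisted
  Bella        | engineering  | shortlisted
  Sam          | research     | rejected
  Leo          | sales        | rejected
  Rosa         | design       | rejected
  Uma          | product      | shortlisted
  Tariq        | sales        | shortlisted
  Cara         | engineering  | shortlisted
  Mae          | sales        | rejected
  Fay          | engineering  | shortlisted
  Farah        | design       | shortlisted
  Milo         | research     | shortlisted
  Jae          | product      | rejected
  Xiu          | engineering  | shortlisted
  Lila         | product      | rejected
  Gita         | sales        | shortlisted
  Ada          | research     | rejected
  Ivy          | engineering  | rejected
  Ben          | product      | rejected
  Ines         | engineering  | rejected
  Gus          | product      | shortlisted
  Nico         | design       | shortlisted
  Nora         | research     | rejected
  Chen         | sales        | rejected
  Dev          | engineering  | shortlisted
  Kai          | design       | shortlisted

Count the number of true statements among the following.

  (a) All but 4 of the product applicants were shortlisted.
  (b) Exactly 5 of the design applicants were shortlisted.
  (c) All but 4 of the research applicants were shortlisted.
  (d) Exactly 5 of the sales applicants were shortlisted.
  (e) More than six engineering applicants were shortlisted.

5

(a) product: |A| = 7, |A ∩ B| = 3; needs |A ∖ B| = 4 — true.
(b) design: |A| = 6, |A ∩ B| = 5; needs |A ∩ B| = 5 — true.
(c) research: |A| = 5, |A ∩ B| = 1; needs |A ∖ B| = 4 — true.
(d) sales: |A| = 9, |A ∩ B| = 5; needs |A ∩ B| = 5 — true.
(e) engineering: |A| = 9, |A ∩ B| = 7; needs |A ∩ B| > 6 — true.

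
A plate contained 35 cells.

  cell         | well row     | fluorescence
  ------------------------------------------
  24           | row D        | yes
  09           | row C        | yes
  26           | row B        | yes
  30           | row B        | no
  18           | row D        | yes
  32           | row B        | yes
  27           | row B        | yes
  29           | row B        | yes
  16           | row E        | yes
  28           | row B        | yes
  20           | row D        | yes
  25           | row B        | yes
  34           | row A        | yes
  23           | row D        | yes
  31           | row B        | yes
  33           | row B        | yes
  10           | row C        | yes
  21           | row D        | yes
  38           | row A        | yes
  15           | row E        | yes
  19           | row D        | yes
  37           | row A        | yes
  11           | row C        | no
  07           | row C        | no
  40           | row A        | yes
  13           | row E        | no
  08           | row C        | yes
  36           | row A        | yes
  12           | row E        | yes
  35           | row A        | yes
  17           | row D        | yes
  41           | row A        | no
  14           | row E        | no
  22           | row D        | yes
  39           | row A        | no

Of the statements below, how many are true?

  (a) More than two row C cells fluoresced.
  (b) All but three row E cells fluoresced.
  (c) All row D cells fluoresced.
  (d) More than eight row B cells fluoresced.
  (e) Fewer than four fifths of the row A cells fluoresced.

(a) row C: |A| = 5, |A ∩ B| = 3; needs |A ∩ B| > 2 — true.
(b) row E: |A| = 5, |A ∩ B| = 3; needs |A ∖ B| = 3 — false.
(c) row D: |A| = 8, |A ∩ B| = 8; needs A ⊆ B, i.e. every element of A is in B (|A ∖ B| = 0) — true.
(d) row B: |A| = 9, |A ∩ B| = 8; needs |A ∩ B| > 8 — false.
(e) row A: |A| = 8, |A ∩ B| = 6; needs |A ∩ B| / |A| < 4/5 — true.

3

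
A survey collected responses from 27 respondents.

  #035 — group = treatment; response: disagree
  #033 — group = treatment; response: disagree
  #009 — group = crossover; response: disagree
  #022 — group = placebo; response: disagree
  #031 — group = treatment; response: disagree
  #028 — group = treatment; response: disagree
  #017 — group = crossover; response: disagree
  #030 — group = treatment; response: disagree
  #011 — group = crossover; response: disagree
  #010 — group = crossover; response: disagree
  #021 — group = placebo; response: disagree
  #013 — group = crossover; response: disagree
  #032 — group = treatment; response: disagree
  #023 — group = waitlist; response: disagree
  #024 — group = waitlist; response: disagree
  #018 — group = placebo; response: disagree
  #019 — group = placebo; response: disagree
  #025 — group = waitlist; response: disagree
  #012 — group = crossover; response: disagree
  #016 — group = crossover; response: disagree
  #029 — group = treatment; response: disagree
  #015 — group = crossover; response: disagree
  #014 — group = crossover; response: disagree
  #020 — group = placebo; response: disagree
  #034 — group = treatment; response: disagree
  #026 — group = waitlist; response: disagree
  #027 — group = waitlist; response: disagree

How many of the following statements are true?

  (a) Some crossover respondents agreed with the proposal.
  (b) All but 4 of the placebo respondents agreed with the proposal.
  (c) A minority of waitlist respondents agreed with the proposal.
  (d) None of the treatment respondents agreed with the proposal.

2

(a) crossover: |A| = 9, |A ∩ B| = 0; needs A ∩ B ≠ ∅ (|A ∩ B| ≥ 1) — false.
(b) placebo: |A| = 5, |A ∩ B| = 0; needs |A ∖ B| = 4 — false.
(c) waitlist: |A| = 5, |A ∩ B| = 0; needs |A ∩ B| < |A ∖ B| — true.
(d) treatment: |A| = 8, |A ∩ B| = 0; needs A ∩ B = ∅ (|A ∩ B| = 0) — true.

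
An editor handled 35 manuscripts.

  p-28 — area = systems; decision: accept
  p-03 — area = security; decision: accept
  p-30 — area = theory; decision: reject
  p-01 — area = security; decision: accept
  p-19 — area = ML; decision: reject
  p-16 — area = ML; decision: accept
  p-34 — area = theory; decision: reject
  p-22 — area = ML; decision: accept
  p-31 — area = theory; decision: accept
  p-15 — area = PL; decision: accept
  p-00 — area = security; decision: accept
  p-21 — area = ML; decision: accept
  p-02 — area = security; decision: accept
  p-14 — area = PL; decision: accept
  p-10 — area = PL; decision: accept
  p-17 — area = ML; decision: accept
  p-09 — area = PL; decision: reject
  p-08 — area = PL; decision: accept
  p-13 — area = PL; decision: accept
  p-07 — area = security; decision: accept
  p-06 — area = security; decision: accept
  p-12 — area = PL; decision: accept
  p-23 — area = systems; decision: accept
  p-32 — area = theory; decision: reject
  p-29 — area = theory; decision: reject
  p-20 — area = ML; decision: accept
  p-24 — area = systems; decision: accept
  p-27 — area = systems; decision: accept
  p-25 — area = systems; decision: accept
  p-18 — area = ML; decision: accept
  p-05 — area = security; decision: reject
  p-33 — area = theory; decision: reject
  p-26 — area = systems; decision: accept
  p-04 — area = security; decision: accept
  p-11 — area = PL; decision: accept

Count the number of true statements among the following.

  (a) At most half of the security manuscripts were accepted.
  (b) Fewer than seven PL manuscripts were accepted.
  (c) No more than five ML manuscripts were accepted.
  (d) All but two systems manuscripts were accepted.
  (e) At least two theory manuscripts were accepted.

(a) security: |A| = 8, |A ∩ B| = 7; needs |A ∩ B| ≤ |A ∖ B| — false.
(b) PL: |A| = 8, |A ∩ B| = 7; needs |A ∩ B| < 7 — false.
(c) ML: |A| = 7, |A ∩ B| = 6; needs |A ∩ B| ≤ 5 — false.
(d) systems: |A| = 6, |A ∩ B| = 6; needs |A ∖ B| = 2 — false.
(e) theory: |A| = 6, |A ∩ B| = 1; needs |A ∩ B| ≥ 2 — false.

0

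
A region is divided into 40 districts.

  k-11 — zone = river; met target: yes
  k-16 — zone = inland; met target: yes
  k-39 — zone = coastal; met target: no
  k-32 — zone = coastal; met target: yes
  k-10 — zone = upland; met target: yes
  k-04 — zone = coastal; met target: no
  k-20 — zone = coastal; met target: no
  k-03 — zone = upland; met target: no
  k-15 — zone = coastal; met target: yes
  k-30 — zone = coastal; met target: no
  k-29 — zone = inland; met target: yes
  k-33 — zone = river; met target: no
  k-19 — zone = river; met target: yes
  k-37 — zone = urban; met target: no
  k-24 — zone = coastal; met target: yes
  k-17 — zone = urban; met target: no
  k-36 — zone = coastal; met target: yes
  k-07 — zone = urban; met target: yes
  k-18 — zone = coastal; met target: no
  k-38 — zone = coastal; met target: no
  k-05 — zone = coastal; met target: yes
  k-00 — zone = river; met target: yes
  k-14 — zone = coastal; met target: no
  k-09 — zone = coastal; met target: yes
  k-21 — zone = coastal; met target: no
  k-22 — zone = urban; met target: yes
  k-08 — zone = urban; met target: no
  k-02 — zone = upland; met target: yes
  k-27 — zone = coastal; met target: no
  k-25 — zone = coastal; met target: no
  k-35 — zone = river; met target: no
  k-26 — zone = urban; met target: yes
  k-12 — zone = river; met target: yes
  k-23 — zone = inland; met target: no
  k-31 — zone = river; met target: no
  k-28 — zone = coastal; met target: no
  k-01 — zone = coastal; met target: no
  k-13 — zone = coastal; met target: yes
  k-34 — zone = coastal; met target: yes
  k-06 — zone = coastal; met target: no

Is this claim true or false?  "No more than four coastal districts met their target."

Truth condition: |A ∩ B| ≤ 4.
|A| = 21, |A ∩ B| = 8, |A ∖ B| = 13.
|A ∩ B| = 8, so the statement is false.

False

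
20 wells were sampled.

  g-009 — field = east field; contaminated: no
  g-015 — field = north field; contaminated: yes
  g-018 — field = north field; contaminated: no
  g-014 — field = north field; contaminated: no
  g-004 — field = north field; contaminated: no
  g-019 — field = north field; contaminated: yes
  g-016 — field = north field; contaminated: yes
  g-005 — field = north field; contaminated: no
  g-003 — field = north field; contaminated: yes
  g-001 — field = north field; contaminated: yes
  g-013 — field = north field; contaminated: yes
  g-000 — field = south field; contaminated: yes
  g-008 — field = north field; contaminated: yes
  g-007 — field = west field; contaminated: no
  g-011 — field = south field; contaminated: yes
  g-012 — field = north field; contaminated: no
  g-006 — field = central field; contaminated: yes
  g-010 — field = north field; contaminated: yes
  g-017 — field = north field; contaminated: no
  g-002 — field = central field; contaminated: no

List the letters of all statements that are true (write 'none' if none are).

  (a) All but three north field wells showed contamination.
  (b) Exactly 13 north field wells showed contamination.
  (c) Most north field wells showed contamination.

|A| = 14, |A ∩ B| = 8, |A ∖ B| = 6.
(a) |A ∖ B| = 3: fails.
(b) |A ∩ B| = 13: fails.
(c) |A ∩ B| > |A ∖ B|: holds.

(c)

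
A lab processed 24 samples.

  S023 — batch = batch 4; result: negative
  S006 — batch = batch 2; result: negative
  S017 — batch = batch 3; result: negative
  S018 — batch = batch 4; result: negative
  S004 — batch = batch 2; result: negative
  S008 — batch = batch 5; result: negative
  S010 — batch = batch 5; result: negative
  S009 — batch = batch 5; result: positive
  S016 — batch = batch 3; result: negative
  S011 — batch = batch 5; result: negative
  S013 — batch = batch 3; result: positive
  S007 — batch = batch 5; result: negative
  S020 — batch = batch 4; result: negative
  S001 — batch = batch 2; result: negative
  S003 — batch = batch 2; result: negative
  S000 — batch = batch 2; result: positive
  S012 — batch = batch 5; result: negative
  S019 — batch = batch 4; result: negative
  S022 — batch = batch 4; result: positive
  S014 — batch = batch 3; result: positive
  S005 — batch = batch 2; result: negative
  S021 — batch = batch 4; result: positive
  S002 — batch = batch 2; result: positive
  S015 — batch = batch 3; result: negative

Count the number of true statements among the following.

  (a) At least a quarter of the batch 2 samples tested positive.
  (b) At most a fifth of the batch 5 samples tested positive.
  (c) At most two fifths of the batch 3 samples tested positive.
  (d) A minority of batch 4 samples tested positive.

4

(a) batch 2: |A| = 7, |A ∩ B| = 2; needs |A ∩ B| / |A| ≥ 1/4 — true.
(b) batch 5: |A| = 6, |A ∩ B| = 1; needs |A ∩ B| / |A| ≤ 1/5 — true.
(c) batch 3: |A| = 5, |A ∩ B| = 2; needs |A ∩ B| / |A| ≤ 2/5 — true.
(d) batch 4: |A| = 6, |A ∩ B| = 2; needs |A ∩ B| < |A ∖ B| — true.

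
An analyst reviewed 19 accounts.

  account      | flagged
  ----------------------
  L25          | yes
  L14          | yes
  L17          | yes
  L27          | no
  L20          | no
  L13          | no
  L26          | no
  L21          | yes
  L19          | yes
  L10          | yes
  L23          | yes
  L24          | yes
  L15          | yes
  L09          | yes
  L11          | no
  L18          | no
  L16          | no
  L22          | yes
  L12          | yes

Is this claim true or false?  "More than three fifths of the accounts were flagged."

Truth condition: |A ∩ B| / |A| > 3/5.
|A| = 19, |A ∩ B| = 12, |A ∖ B| = 7.
|A ∩ B|/|A| = 12/19, so the statement is true.

True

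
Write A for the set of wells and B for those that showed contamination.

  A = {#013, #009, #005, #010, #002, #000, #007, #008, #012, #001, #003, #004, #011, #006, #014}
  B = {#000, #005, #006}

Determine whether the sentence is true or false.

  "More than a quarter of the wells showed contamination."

The determiner here denotes the relation: |A ∩ B| / |A| > 1/4.
|A| = 15, |A ∩ B| = 3, |A ∖ B| = 12.
|A ∩ B|/|A| = 3/15, so the statement is false.

False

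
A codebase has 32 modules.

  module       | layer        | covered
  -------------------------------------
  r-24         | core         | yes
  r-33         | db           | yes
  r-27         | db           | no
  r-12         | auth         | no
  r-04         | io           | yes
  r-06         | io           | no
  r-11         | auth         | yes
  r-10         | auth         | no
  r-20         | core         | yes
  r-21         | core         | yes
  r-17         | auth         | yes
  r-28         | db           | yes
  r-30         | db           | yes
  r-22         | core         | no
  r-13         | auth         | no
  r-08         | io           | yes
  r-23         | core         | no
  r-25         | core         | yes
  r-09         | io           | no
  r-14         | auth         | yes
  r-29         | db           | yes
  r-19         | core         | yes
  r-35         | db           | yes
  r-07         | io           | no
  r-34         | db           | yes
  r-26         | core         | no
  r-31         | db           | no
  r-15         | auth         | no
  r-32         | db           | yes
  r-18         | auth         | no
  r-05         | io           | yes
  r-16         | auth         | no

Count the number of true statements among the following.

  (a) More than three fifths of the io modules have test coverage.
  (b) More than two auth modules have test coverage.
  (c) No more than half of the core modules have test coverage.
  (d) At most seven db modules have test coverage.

2

(a) io: |A| = 6, |A ∩ B| = 3; needs |A ∩ B| / |A| > 3/5 — false.
(b) auth: |A| = 9, |A ∩ B| = 3; needs |A ∩ B| > 2 — true.
(c) core: |A| = 8, |A ∩ B| = 5; needs |A ∩ B| ≤ |A ∖ B| — false.
(d) db: |A| = 9, |A ∩ B| = 7; needs |A ∩ B| ≤ 7 — true.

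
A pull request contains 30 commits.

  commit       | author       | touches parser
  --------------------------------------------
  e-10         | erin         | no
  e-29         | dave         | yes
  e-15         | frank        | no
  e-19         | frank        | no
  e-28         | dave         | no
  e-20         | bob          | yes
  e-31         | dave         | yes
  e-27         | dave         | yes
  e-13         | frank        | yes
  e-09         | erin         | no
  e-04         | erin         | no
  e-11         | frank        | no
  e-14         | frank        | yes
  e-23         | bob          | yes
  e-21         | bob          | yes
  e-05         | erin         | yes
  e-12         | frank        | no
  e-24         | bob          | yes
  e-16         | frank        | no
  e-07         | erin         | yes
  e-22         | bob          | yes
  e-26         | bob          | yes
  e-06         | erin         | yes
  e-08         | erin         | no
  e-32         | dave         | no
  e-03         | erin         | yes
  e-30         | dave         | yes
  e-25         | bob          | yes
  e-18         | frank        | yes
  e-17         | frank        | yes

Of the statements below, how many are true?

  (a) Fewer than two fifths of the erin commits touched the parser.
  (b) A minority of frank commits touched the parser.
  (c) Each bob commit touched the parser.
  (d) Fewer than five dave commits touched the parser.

(a) erin: |A| = 8, |A ∩ B| = 4; needs |A ∩ B| / |A| < 2/5 — false.
(b) frank: |A| = 9, |A ∩ B| = 4; needs |A ∩ B| < |A ∖ B| — true.
(c) bob: |A| = 7, |A ∩ B| = 7; needs A ⊆ B, i.e. every element of A is in B (|A ∖ B| = 0) — true.
(d) dave: |A| = 6, |A ∩ B| = 4; needs |A ∩ B| < 5 — true.

3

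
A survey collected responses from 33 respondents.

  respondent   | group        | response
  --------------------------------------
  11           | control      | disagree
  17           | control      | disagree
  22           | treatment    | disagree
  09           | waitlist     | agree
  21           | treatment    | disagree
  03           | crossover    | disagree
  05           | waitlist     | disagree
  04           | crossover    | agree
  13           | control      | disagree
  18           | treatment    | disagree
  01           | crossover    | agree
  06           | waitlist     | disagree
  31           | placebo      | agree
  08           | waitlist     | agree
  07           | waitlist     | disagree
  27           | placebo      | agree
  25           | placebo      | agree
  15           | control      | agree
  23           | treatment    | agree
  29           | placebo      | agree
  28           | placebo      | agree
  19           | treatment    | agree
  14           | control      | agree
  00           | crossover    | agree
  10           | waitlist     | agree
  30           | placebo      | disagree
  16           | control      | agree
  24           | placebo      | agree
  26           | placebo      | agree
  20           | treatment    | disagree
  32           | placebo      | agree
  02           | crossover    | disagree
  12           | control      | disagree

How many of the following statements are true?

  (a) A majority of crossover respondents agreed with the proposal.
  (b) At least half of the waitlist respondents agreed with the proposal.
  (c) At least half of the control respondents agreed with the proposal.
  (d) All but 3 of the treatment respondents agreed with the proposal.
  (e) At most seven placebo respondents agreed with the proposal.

2

(a) crossover: |A| = 5, |A ∩ B| = 3; needs |A ∩ B| > |A ∖ B| — true.
(b) waitlist: |A| = 6, |A ∩ B| = 3; needs |A ∩ B| ≥ |A ∖ B| — true.
(c) control: |A| = 7, |A ∩ B| = 3; needs |A ∩ B| ≥ |A ∖ B| — false.
(d) treatment: |A| = 6, |A ∩ B| = 2; needs |A ∖ B| = 3 — false.
(e) placebo: |A| = 9, |A ∩ B| = 8; needs |A ∩ B| ≤ 7 — false.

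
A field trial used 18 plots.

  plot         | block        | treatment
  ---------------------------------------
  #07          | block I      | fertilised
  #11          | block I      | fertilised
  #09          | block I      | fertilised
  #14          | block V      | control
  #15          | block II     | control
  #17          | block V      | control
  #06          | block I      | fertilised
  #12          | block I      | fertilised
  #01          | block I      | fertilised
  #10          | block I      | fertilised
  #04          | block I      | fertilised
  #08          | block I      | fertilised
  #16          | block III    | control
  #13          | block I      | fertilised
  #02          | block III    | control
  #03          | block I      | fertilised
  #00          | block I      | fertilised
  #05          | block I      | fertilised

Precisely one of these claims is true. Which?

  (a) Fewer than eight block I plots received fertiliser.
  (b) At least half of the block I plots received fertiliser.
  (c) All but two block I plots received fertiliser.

|A| = 13, |A ∩ B| = 13, |A ∖ B| = 0.
(a) requires |A ∩ B| < 8: false.
(b) requires |A ∩ B| ≥ |A ∖ B|: true.
(c) requires |A ∖ B| = 2: false.

(b)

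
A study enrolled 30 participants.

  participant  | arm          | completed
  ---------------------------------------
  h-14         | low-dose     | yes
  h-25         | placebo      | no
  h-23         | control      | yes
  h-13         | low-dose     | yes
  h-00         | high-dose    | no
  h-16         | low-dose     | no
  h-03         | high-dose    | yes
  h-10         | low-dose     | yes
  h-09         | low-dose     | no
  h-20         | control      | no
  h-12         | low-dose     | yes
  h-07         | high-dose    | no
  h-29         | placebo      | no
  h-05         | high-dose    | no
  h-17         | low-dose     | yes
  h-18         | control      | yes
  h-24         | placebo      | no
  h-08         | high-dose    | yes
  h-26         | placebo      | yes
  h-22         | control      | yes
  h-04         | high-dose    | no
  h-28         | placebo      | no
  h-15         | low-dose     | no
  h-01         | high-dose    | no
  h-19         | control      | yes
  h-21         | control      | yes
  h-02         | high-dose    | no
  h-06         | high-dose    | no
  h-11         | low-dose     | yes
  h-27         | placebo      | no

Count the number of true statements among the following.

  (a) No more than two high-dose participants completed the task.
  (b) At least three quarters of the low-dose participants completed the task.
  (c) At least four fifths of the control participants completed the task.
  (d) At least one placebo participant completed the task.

3

(a) high-dose: |A| = 9, |A ∩ B| = 2; needs |A ∩ B| ≤ 2 — true.
(b) low-dose: |A| = 9, |A ∩ B| = 6; needs |A ∩ B| / |A| ≥ 3/4 — false.
(c) control: |A| = 6, |A ∩ B| = 5; needs |A ∩ B| / |A| ≥ 4/5 — true.
(d) placebo: |A| = 6, |A ∩ B| = 1; needs A ∩ B ≠ ∅ (|A ∩ B| ≥ 1) — true.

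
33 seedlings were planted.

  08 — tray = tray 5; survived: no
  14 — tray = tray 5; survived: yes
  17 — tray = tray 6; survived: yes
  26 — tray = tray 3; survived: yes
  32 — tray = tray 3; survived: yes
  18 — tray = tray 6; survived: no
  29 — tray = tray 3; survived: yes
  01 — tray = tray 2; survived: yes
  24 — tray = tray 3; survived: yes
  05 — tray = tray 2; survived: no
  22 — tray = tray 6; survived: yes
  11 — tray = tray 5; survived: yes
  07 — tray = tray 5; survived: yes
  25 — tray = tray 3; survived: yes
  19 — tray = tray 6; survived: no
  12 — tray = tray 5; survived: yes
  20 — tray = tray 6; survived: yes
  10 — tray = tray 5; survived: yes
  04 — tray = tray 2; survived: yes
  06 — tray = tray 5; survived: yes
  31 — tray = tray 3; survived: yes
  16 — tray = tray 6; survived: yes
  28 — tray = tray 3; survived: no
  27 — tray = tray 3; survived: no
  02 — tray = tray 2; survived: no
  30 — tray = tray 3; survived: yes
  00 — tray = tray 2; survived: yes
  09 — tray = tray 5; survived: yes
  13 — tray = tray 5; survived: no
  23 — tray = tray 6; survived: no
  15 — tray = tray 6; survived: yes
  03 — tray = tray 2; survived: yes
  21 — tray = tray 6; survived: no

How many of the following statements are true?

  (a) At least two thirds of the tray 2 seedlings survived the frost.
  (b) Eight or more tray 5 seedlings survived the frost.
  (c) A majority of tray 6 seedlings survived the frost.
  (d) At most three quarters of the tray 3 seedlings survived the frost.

(a) tray 2: |A| = 6, |A ∩ B| = 4; needs |A ∩ B| / |A| ≥ 2/3 — true.
(b) tray 5: |A| = 9, |A ∩ B| = 7; needs |A ∩ B| ≥ 8 — false.
(c) tray 6: |A| = 9, |A ∩ B| = 5; needs |A ∩ B| > |A ∖ B| — true.
(d) tray 3: |A| = 9, |A ∩ B| = 7; needs |A ∩ B| / |A| ≤ 3/4 — false.

2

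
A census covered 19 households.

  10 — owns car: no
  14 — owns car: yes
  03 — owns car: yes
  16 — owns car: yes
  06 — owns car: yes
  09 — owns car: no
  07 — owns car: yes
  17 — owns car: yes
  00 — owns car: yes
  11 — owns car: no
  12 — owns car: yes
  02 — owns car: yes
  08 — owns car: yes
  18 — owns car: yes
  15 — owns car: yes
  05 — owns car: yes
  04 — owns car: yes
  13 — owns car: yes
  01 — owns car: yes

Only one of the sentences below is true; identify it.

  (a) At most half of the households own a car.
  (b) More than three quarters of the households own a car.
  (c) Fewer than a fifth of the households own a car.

(b)

|A| = 19, |A ∩ B| = 16, |A ∖ B| = 3.
(a) requires |A ∩ B| ≤ |A ∖ B|: false.
(b) requires |A ∩ B| / |A| > 3/4: true.
(c) requires |A ∩ B| / |A| < 1/5: false.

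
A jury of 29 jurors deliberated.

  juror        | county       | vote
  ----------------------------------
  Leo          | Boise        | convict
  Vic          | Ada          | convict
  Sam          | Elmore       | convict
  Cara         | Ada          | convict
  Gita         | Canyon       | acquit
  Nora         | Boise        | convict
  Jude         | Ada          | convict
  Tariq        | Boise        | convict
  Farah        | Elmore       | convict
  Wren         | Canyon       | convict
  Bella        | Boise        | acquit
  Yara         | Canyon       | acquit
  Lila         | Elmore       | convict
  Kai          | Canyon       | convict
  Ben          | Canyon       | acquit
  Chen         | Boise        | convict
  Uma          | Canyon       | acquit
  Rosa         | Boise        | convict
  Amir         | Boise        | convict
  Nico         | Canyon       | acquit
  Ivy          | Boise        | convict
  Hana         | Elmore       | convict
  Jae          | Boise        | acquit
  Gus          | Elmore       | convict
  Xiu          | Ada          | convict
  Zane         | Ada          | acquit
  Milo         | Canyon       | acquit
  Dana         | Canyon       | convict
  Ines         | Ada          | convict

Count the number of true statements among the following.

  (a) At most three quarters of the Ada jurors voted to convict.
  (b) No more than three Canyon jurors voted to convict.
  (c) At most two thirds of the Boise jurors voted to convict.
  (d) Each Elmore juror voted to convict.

(a) Ada: |A| = 6, |A ∩ B| = 5; needs |A ∩ B| / |A| ≤ 3/4 — false.
(b) Canyon: |A| = 9, |A ∩ B| = 3; needs |A ∩ B| ≤ 3 — true.
(c) Boise: |A| = 9, |A ∩ B| = 7; needs |A ∩ B| / |A| ≤ 2/3 — false.
(d) Elmore: |A| = 5, |A ∩ B| = 5; needs A ⊆ B, i.e. every element of A is in B (|A ∖ B| = 0) — true.

2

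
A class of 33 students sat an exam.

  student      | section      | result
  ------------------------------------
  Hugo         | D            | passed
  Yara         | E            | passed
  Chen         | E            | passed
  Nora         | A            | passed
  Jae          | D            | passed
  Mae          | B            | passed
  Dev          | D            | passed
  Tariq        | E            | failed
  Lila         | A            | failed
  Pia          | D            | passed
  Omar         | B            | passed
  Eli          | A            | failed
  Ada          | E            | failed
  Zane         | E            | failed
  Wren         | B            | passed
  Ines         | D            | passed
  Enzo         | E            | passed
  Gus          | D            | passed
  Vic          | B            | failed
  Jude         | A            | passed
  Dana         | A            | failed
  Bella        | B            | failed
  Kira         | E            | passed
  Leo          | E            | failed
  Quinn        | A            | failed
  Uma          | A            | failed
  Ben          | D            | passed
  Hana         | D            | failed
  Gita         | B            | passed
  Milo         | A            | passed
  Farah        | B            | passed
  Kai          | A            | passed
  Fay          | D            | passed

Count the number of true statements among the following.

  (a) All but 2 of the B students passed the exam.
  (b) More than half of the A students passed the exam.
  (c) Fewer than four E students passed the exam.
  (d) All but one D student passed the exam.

2

(a) B: |A| = 7, |A ∩ B| = 5; needs |A ∖ B| = 2 — true.
(b) A: |A| = 9, |A ∩ B| = 4; needs |A ∩ B| > |A ∖ B| — false.
(c) E: |A| = 8, |A ∩ B| = 4; needs |A ∩ B| < 4 — false.
(d) D: |A| = 9, |A ∩ B| = 8; needs |A ∖ B| = 1 — true.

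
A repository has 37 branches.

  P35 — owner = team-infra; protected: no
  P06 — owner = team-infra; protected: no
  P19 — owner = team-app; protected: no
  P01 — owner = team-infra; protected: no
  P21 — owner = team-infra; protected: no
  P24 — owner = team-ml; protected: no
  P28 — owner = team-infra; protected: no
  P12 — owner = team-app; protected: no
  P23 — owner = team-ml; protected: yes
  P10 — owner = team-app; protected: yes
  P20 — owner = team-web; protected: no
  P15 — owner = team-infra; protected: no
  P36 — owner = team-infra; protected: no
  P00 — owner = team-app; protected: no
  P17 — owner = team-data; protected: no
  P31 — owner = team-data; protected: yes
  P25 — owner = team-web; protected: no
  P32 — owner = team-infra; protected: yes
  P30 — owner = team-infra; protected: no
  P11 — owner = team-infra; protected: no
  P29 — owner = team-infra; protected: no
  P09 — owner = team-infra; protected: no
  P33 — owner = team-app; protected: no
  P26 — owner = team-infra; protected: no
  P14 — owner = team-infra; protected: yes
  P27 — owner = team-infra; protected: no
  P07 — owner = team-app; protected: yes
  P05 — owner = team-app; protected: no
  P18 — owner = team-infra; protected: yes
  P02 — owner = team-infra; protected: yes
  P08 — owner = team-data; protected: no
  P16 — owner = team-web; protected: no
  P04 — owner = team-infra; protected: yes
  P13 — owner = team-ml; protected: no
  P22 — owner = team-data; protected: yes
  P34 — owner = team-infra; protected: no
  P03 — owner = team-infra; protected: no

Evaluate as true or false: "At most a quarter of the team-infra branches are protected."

The determiner here denotes the relation: |A ∩ B| / |A| ≤ 1/4.
|A| = 20, |A ∩ B| = 5, |A ∖ B| = 15.
|A ∩ B|/|A| = 5/20, so the statement is true.

True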